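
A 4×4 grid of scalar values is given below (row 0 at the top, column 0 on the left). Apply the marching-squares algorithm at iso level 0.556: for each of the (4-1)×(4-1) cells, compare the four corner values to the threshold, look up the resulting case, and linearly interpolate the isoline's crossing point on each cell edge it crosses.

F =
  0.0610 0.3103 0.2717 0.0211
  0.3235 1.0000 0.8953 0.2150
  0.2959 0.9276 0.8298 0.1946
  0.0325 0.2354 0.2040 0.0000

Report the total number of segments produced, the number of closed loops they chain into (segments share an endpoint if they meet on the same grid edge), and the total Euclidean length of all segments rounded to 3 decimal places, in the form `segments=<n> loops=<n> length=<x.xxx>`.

segments=8 loops=1 length=7.082

cell (0,0): code 0100 → (0.356,1.000)–(1.000,0.344)
cell (0,1): code 1100 → (0.456,2.000)–(0.356,1.000)
cell (0,2): code 1000 → (1.000,2.499)–(0.456,2.000)
cell (1,0): code 0110 → (1.000,0.344)–(2.000,0.412)
cell (1,2): code 1001 → (2.000,2.431)–(1.000,2.499)
cell (2,0): code 0010 → (2.000,0.412)–(2.537,1.000)
cell (2,1): code 0011 → (2.537,1.000)–(2.438,2.000)
cell (2,2): code 0001 → (2.438,2.000)–(2.000,2.431)
total: 8 segments, chained into 1 closed loop(s), length Σ = 7.082493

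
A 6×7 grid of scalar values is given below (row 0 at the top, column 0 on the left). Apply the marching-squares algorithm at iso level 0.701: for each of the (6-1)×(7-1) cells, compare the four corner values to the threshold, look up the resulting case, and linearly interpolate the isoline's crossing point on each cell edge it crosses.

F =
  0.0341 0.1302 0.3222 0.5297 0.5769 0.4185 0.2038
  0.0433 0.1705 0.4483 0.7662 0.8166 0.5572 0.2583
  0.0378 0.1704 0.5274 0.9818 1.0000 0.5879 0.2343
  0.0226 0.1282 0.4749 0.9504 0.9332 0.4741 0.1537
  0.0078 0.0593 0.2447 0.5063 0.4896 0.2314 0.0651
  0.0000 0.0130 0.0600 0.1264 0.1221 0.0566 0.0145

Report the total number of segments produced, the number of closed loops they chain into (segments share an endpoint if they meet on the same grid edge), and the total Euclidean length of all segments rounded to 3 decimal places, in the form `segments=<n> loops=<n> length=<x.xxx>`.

segments=10 loops=1 length=8.667

cell (0,2): code 0100 → (0.724,3.000)–(1.000,2.795)
cell (0,3): code 1100 → (0.518,4.000)–(0.724,3.000)
cell (0,4): code 1000 → (1.000,4.446)–(0.518,4.000)
cell (1,2): code 0110 → (1.000,2.795)–(2.000,2.382)
cell (1,4): code 1001 → (2.000,4.726)–(1.000,4.446)
cell (2,2): code 0110 → (2.000,2.382)–(3.000,2.475)
cell (2,4): code 1001 → (3.000,4.506)–(2.000,4.726)
cell (3,2): code 0010 → (3.000,2.475)–(3.562,3.000)
cell (3,3): code 0011 → (3.562,3.000)–(3.523,4.000)
cell (3,4): code 0001 → (3.523,4.000)–(3.000,4.506)
total: 10 segments, chained into 1 closed loop(s), length Σ = 8.666932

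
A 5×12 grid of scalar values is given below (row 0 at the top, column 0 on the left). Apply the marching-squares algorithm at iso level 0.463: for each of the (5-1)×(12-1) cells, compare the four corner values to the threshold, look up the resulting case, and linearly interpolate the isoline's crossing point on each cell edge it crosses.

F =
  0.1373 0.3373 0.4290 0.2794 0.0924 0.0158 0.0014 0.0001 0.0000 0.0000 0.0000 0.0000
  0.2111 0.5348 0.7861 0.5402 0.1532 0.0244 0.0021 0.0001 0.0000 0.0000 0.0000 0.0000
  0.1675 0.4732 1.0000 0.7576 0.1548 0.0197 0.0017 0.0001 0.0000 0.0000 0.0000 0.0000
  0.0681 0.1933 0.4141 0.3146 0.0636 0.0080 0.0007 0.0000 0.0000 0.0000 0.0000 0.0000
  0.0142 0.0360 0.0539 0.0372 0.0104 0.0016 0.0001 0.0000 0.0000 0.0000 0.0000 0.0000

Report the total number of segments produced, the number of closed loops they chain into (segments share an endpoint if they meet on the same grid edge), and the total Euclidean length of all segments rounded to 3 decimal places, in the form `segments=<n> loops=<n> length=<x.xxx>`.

segments=10 loops=1 length=8.387

cell (0,0): code 0100 → (0.636,1.000)–(1.000,0.778)
cell (0,1): code 1100 → (0.095,2.000)–(0.636,1.000)
cell (0,2): code 1100 → (0.704,3.000)–(0.095,2.000)
cell (0,3): code 1000 → (1.000,3.199)–(0.704,3.000)
cell (1,0): code 0110 → (1.000,0.778)–(2.000,0.967)
cell (1,3): code 1001 → (2.000,3.489)–(1.000,3.199)
cell (2,0): code 0010 → (2.000,0.967)–(2.036,1.000)
cell (2,1): code 0011 → (2.036,1.000)–(2.917,2.000)
cell (2,2): code 0011 → (2.917,2.000)–(2.665,3.000)
cell (2,3): code 0001 → (2.665,3.000)–(2.000,3.489)
total: 10 segments, chained into 1 closed loop(s), length Σ = 8.387188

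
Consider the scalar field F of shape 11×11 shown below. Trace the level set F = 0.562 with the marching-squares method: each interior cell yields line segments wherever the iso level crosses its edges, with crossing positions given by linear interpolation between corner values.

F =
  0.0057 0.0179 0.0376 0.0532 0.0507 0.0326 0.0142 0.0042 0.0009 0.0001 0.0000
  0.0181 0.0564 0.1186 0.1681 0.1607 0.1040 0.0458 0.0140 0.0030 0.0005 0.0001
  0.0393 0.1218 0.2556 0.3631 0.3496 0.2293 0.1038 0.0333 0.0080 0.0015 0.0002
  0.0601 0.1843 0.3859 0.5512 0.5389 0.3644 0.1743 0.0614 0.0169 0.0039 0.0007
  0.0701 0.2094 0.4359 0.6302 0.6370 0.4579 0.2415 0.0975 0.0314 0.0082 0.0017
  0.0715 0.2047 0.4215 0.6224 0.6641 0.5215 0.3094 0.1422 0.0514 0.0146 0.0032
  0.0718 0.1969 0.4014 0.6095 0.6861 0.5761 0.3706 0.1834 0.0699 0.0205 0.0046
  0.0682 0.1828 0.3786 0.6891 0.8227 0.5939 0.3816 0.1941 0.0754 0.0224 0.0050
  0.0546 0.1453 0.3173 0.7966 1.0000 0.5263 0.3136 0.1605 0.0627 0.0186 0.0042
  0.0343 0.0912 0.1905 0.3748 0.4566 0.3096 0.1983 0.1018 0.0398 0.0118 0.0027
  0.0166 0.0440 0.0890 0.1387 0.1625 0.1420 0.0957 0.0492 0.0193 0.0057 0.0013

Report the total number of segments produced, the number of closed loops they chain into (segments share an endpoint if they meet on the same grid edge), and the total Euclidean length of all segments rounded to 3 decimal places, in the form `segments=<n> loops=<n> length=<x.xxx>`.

cell (3,2): code 0100 → (3.137,3.000)–(4.000,2.649)
cell (3,3): code 1100 → (3.235,4.000)–(3.137,3.000)
cell (3,4): code 1000 → (4.000,4.419)–(3.235,4.000)
cell (4,2): code 0110 → (4.000,2.649)–(5.000,2.699)
cell (4,4): code 1001 → (5.000,4.716)–(4.000,4.419)
cell (5,2): code 0110 → (5.000,2.699)–(6.000,2.772)
cell (5,4): code 1101 → (5.742,5.000)–(5.000,4.716)
cell (5,5): code 1000 → (6.000,5.069)–(5.742,5.000)
cell (6,2): code 0110 → (6.000,2.772)–(7.000,2.591)
cell (6,5): code 1001 → (7.000,5.150)–(6.000,5.069)
cell (7,2): code 0110 → (7.000,2.591)–(8.000,2.511)
cell (7,4): code 1011 → (8.000,4.925)–(7.472,5.000)
cell (7,5): code 0001 → (7.472,5.000)–(7.000,5.150)
cell (8,2): code 0010 → (8.000,2.511)–(8.556,3.000)
cell (8,3): code 0011 → (8.556,3.000)–(8.806,4.000)
cell (8,4): code 0001 → (8.806,4.000)–(8.000,4.925)
total: 16 segments, chained into 1 closed loop(s), length Σ = 13.966842

segments=16 loops=1 length=13.967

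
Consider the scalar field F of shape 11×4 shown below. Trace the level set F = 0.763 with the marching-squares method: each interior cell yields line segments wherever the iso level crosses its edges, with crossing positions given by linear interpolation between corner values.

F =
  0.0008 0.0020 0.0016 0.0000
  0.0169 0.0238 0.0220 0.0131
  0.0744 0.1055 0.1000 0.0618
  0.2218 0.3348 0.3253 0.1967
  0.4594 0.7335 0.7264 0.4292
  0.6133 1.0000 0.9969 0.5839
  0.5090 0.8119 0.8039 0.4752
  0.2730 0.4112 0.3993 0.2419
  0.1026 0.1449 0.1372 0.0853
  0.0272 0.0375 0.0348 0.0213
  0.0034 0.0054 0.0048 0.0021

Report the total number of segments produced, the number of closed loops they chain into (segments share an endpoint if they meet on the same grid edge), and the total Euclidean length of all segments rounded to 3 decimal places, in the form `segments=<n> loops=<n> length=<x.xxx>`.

segments=8 loops=1 length=6.667

cell (4,0): code 0100 → (4.111,1.000)–(5.000,0.387)
cell (4,1): code 1100 → (4.135,2.000)–(4.111,1.000)
cell (4,2): code 1000 → (5.000,2.566)–(4.135,2.000)
cell (5,0): code 0110 → (5.000,0.387)–(6.000,0.839)
cell (5,2): code 1001 → (6.000,2.124)–(5.000,2.566)
cell (6,0): code 0010 → (6.000,0.839)–(6.122,1.000)
cell (6,1): code 0011 → (6.122,1.000)–(6.101,2.000)
cell (6,2): code 0001 → (6.101,2.000)–(6.000,2.124)
total: 8 segments, chained into 1 closed loop(s), length Σ = 6.667377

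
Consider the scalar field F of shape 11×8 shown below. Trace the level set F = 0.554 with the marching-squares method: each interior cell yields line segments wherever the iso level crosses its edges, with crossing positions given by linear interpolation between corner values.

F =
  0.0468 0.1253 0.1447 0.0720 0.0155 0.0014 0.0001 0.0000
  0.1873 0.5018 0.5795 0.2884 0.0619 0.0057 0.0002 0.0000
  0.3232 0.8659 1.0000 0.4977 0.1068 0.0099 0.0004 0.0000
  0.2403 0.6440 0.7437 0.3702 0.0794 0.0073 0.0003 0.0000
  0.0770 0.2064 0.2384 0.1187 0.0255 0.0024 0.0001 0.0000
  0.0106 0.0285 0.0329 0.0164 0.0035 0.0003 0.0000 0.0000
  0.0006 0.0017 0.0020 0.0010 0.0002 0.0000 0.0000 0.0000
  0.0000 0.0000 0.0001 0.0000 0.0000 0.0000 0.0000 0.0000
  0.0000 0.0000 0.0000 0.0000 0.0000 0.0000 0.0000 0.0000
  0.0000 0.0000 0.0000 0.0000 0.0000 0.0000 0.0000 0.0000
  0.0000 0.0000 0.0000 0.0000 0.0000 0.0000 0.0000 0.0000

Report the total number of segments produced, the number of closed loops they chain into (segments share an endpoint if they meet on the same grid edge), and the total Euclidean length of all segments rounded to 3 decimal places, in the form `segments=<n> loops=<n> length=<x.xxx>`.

segments=10 loops=1 length=7.517

cell (0,1): code 0100 → (0.941,2.000)–(1.000,1.672)
cell (0,2): code 1000 → (1.000,2.088)–(0.941,2.000)
cell (1,0): code 0100 → (1.143,1.000)–(2.000,0.425)
cell (1,1): code 1110 → (1.000,1.672)–(1.143,1.000)
cell (1,2): code 1001 → (2.000,2.888)–(1.000,2.088)
cell (2,0): code 0110 → (2.000,0.425)–(3.000,0.777)
cell (2,2): code 1001 → (3.000,2.508)–(2.000,2.888)
cell (3,0): code 0010 → (3.000,0.777)–(3.206,1.000)
cell (3,1): code 0011 → (3.206,1.000)–(3.375,2.000)
cell (3,2): code 0001 → (3.375,2.000)–(3.000,2.508)
total: 10 segments, chained into 1 closed loop(s), length Σ = 7.517181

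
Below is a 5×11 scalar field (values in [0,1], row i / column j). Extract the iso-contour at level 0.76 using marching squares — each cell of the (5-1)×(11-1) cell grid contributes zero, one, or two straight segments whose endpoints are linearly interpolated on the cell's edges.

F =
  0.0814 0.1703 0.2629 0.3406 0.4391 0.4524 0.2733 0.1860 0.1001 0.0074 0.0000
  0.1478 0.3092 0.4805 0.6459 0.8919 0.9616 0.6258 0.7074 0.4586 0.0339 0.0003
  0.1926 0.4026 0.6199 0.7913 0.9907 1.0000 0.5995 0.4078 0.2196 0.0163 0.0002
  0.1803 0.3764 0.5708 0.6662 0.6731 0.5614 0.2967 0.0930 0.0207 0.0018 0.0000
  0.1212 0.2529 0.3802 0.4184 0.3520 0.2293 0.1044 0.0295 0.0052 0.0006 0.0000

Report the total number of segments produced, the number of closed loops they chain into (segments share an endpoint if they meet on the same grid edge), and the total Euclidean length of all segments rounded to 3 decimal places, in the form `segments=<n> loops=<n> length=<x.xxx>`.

cell (0,3): code 0100 → (0.709,4.000)–(1.000,3.464)
cell (0,4): code 1100 → (0.604,5.000)–(0.709,4.000)
cell (0,5): code 1000 → (1.000,5.600)–(0.604,5.000)
cell (1,2): code 0100 → (1.785,3.000)–(2.000,2.817)
cell (1,3): code 1110 → (1.000,3.464)–(1.785,3.000)
cell (1,5): code 1001 → (2.000,5.599)–(1.000,5.600)
cell (2,2): code 0010 → (2.000,2.817)–(2.250,3.000)
cell (2,3): code 0011 → (2.250,3.000)–(2.726,4.000)
cell (2,4): code 0011 → (2.726,4.000)–(2.547,5.000)
cell (2,5): code 0001 → (2.547,5.000)–(2.000,5.599)
total: 10 segments, chained into 1 closed loop(s), length Σ = 7.773420

segments=10 loops=1 length=7.773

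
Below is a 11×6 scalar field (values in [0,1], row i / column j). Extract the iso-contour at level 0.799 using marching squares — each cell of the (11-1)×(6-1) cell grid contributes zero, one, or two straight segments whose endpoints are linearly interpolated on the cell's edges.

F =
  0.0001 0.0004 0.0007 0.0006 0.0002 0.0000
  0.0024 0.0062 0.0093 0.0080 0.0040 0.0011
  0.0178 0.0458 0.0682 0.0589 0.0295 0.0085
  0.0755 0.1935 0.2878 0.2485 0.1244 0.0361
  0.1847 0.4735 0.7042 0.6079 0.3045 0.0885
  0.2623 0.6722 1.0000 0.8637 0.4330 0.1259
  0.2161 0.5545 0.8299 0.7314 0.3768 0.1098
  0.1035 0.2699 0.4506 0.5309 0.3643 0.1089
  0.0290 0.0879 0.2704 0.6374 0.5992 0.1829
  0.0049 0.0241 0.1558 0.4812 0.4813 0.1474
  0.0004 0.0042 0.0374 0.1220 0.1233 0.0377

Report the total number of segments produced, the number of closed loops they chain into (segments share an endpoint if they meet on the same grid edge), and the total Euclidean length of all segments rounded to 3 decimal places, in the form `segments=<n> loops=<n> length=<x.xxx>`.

cell (4,1): code 0100 → (4.320,2.000)–(5.000,1.387)
cell (4,2): code 1100 → (4.747,3.000)–(4.320,2.000)
cell (4,3): code 1000 → (5.000,3.150)–(4.747,3.000)
cell (5,1): code 0110 → (5.000,1.387)–(6.000,1.888)
cell (5,2): code 1011 → (6.000,2.314)–(5.489,3.000)
cell (5,3): code 0001 → (5.489,3.000)–(5.000,3.150)
cell (6,1): code 0010 → (6.000,1.888)–(6.081,2.000)
cell (6,2): code 0001 → (6.081,2.000)–(6.000,2.314)
total: 8 segments, chained into 1 closed loop(s), length Σ = 5.245085

segments=8 loops=1 length=5.245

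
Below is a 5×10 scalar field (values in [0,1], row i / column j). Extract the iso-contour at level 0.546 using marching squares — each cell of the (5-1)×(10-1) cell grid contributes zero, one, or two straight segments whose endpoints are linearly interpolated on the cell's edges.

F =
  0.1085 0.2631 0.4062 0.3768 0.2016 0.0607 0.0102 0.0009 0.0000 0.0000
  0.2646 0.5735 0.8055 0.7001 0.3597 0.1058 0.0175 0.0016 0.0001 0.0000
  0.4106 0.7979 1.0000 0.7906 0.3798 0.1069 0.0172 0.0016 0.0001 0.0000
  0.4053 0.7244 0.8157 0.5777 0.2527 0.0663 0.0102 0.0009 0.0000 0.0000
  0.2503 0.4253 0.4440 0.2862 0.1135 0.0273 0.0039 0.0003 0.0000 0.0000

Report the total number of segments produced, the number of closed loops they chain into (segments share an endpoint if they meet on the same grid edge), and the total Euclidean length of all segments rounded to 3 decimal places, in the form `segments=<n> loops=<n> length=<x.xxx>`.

cell (0,0): code 0100 → (0.911,1.000)–(1.000,0.911)
cell (0,1): code 1100 → (0.350,2.000)–(0.911,1.000)
cell (0,2): code 1100 → (0.523,3.000)–(0.350,2.000)
cell (0,3): code 1000 → (1.000,3.453)–(0.523,3.000)
cell (1,0): code 0110 → (1.000,0.911)–(2.000,0.350)
cell (1,3): code 1001 → (2.000,3.595)–(1.000,3.453)
cell (2,0): code 0110 → (2.000,0.350)–(3.000,0.441)
cell (2,3): code 1001 → (3.000,3.098)–(2.000,3.595)
cell (3,0): code 0010 → (3.000,0.441)–(3.596,1.000)
cell (3,1): code 0011 → (3.596,1.000)–(3.726,2.000)
cell (3,2): code 0011 → (3.726,2.000)–(3.109,3.000)
cell (3,3): code 0001 → (3.109,3.000)–(3.000,3.098)
total: 12 segments, chained into 1 closed loop(s), length Σ = 10.369632

segments=12 loops=1 length=10.370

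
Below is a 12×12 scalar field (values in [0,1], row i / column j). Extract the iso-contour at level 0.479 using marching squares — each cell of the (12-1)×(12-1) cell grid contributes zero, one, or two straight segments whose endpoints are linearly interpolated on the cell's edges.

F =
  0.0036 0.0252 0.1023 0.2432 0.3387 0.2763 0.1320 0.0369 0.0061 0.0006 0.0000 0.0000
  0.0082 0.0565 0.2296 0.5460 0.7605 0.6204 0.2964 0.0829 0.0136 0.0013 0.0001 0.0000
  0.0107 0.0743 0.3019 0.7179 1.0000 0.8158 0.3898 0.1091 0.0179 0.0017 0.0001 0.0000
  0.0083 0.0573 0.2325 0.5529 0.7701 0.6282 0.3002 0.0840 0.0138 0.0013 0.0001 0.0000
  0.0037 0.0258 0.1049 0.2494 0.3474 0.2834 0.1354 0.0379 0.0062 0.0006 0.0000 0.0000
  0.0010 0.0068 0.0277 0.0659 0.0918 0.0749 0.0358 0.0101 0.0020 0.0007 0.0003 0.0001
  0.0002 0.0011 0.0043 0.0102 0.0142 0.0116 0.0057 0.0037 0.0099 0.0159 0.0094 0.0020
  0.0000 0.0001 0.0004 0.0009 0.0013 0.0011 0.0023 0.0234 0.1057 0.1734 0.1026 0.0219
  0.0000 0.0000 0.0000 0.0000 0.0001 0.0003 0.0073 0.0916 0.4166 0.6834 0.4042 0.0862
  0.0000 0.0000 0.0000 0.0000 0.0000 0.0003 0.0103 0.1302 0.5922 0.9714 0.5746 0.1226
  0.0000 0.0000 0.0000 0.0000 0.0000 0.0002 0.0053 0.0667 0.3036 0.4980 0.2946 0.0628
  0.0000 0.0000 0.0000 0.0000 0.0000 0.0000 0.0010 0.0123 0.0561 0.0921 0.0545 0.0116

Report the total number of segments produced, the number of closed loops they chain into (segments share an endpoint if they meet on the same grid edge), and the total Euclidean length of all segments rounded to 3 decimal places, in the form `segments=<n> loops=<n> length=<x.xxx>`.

cell (0,2): code 0100 → (0.779,3.000)–(1.000,2.788)
cell (0,3): code 1100 → (0.333,4.000)–(0.779,3.000)
cell (0,4): code 1100 → (0.589,5.000)–(0.333,4.000)
cell (0,5): code 1000 → (1.000,5.436)–(0.589,5.000)
cell (1,2): code 0110 → (1.000,2.788)–(2.000,2.426)
cell (1,5): code 1001 → (2.000,5.791)–(1.000,5.436)
cell (2,2): code 0110 → (2.000,2.426)–(3.000,2.769)
cell (2,5): code 1001 → (3.000,5.455)–(2.000,5.791)
cell (3,2): code 0010 → (3.000,2.769)–(3.243,3.000)
cell (3,3): code 0011 → (3.243,3.000)–(3.689,4.000)
cell (3,4): code 0011 → (3.689,4.000)–(3.433,5.000)
cell (3,5): code 0001 → (3.433,5.000)–(3.000,5.455)
cell (7,8): code 0100 → (7.599,9.000)–(8.000,8.234)
cell (7,9): code 1000 → (8.000,9.732)–(7.599,9.000)
cell (8,7): code 0100 → (8.355,8.000)–(9.000,7.755)
cell (8,8): code 1110 → (8.000,8.234)–(8.355,8.000)
cell (8,9): code 1101 → (8.439,10.000)–(8.000,9.732)
cell (8,10): code 1000 → (9.000,10.212)–(8.439,10.000)
cell (9,7): code 0010 → (9.000,7.755)–(9.392,8.000)
cell (9,8): code 0111 → (9.392,8.000)–(10.000,8.902)
cell (9,9): code 1011 → (10.000,9.093)–(9.341,10.000)
cell (9,10): code 0001 → (9.341,10.000)–(9.000,10.212)
cell (10,8): code 0010 → (10.000,8.902)–(10.047,9.000)
cell (10,9): code 0001 → (10.047,9.000)–(10.000,9.093)
total: 24 segments, chained into 2 closed loop(s), length Σ = 17.573427

segments=24 loops=2 length=17.573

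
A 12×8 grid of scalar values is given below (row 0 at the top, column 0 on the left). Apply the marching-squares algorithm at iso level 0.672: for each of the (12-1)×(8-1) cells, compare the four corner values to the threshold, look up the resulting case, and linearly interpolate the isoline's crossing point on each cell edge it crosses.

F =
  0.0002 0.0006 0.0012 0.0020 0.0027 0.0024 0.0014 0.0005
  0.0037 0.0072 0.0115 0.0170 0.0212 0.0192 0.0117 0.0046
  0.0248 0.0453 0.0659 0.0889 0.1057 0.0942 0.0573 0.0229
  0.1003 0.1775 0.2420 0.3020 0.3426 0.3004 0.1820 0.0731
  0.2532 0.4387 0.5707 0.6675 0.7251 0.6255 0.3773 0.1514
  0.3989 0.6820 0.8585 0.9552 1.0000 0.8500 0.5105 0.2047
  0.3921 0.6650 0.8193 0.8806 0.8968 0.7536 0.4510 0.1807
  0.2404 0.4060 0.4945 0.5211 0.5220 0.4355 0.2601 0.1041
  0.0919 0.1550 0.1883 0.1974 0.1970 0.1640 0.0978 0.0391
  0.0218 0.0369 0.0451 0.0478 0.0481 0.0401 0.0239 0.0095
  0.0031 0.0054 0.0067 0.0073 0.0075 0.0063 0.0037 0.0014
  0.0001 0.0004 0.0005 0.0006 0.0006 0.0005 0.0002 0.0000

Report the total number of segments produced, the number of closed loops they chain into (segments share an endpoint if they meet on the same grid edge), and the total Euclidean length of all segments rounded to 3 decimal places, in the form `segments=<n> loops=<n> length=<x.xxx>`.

segments=16 loops=1 length=11.833

cell (3,3): code 0100 → (3.861,4.000)–(4.000,3.078)
cell (3,4): code 1000 → (4.000,4.533)–(3.861,4.000)
cell (4,0): code 0100 → (4.959,1.000)–(5.000,0.965)
cell (4,1): code 1100 → (4.352,2.000)–(4.959,1.000)
cell (4,2): code 1100 → (4.016,3.000)–(4.352,2.000)
cell (4,3): code 1110 → (4.000,3.078)–(4.016,3.000)
cell (4,4): code 1101 → (4.207,5.000)–(4.000,4.533)
cell (4,5): code 1000 → (5.000,5.524)–(4.207,5.000)
cell (5,0): code 0010 → (5.000,0.965)–(5.588,1.000)
cell (5,1): code 0111 → (5.588,1.000)–(6.000,1.045)
cell (5,5): code 1001 → (6.000,5.270)–(5.000,5.524)
cell (6,1): code 0010 → (6.000,1.045)–(6.454,2.000)
cell (6,2): code 0011 → (6.454,2.000)–(6.580,3.000)
cell (6,3): code 0011 → (6.580,3.000)–(6.600,4.000)
cell (6,4): code 0011 → (6.600,4.000)–(6.257,5.000)
cell (6,5): code 0001 → (6.257,5.000)–(6.000,5.270)
total: 16 segments, chained into 1 closed loop(s), length Σ = 11.833153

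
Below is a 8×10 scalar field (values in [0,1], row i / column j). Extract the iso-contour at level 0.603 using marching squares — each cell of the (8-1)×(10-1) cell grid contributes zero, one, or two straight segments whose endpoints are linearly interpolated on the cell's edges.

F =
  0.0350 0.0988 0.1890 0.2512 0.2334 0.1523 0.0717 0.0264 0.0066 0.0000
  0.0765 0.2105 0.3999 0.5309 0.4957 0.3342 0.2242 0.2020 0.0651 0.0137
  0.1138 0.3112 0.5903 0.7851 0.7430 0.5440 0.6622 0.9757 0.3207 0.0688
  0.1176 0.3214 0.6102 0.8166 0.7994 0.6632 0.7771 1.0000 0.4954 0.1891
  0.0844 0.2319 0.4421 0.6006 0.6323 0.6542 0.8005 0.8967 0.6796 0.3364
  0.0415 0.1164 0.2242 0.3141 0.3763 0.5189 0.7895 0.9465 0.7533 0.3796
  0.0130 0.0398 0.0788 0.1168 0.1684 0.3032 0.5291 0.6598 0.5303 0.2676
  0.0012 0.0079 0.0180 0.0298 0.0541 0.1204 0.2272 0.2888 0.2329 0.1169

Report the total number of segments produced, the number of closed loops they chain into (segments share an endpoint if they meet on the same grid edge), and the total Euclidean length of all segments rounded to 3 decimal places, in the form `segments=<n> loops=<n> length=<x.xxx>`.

cell (1,2): code 0100 → (1.284,3.000)–(2.000,2.065)
cell (1,3): code 1100 → (1.434,4.000)–(1.284,3.000)
cell (1,4): code 1000 → (2.000,4.704)–(1.434,4.000)
cell (1,5): code 0100 → (1.865,6.000)–(2.000,5.499)
cell (1,6): code 1100 → (1.518,7.000)–(1.865,6.000)
cell (1,7): code 1000 → (2.000,7.569)–(1.518,7.000)
cell (2,1): code 0100 → (2.638,2.000)–(3.000,1.975)
cell (2,2): code 1110 → (2.000,2.065)–(2.638,2.000)
cell (2,4): code 1101 → (2.495,5.000)–(2.000,4.704)
cell (2,5): code 1110 → (2.000,5.499)–(2.495,5.000)
cell (2,7): code 1001 → (3.000,7.787)–(2.000,7.569)
cell (3,1): code 0010 → (3.000,1.975)–(3.043,2.000)
cell (3,2): code 0011 → (3.043,2.000)–(3.989,3.000)
cell (3,3): code 0111 → (3.989,3.000)–(4.000,3.076)
cell (3,7): code 1101 → (3.584,8.000)–(3.000,7.787)
cell (3,8): code 1000 → (4.000,8.223)–(3.584,8.000)
cell (4,3): code 0010 → (4.000,3.076)–(4.114,4.000)
cell (4,4): code 0011 → (4.114,4.000)–(4.378,5.000)
cell (4,5): code 0111 → (4.378,5.000)–(5.000,5.311)
cell (4,8): code 1001 → (5.000,8.402)–(4.000,8.223)
cell (5,5): code 0010 → (5.000,5.311)–(5.716,6.000)
cell (5,6): code 0111 → (5.716,6.000)–(6.000,6.565)
cell (5,7): code 1011 → (6.000,7.439)–(5.674,8.000)
cell (5,8): code 0001 → (5.674,8.000)–(5.000,8.402)
cell (6,6): code 0010 → (6.000,6.565)–(6.153,7.000)
cell (6,7): code 0001 → (6.153,7.000)–(6.000,7.439)
total: 26 segments, chained into 1 closed loop(s), length Σ = 18.981059

segments=26 loops=1 length=18.981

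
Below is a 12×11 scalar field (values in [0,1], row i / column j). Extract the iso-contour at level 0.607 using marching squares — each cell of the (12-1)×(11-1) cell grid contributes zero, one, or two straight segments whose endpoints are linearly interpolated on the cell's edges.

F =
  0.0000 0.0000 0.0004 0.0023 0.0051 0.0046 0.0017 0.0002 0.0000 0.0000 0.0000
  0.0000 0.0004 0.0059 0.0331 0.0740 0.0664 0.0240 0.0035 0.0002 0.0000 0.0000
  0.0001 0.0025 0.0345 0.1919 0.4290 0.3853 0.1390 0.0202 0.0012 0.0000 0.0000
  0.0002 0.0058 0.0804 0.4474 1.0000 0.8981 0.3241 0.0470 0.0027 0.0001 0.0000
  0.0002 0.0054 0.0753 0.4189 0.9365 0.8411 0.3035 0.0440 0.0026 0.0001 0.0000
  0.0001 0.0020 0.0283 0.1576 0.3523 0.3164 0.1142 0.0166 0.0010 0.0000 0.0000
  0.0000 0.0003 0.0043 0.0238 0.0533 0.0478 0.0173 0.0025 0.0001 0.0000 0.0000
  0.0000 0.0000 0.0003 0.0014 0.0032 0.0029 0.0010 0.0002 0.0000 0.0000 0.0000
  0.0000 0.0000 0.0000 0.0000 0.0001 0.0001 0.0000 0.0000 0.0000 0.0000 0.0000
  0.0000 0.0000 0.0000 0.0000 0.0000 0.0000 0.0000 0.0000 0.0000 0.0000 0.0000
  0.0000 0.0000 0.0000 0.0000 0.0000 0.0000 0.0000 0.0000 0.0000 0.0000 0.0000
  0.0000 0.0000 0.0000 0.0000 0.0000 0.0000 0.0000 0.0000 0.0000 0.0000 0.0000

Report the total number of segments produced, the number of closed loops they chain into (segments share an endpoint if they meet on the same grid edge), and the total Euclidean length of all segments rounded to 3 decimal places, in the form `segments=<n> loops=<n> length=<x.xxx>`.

cell (2,3): code 0100 → (2.312,4.000)–(3.000,3.289)
cell (2,4): code 1100 → (2.432,5.000)–(2.312,4.000)
cell (2,5): code 1000 → (3.000,5.507)–(2.432,5.000)
cell (3,3): code 0110 → (3.000,3.289)–(4.000,3.363)
cell (3,5): code 1001 → (4.000,5.435)–(3.000,5.507)
cell (4,3): code 0010 → (4.000,3.363)–(4.564,4.000)
cell (4,4): code 0011 → (4.564,4.000)–(4.446,5.000)
cell (4,5): code 0001 → (4.446,5.000)–(4.000,5.435)
total: 8 segments, chained into 1 closed loop(s), length Σ = 7.244365

segments=8 loops=1 length=7.244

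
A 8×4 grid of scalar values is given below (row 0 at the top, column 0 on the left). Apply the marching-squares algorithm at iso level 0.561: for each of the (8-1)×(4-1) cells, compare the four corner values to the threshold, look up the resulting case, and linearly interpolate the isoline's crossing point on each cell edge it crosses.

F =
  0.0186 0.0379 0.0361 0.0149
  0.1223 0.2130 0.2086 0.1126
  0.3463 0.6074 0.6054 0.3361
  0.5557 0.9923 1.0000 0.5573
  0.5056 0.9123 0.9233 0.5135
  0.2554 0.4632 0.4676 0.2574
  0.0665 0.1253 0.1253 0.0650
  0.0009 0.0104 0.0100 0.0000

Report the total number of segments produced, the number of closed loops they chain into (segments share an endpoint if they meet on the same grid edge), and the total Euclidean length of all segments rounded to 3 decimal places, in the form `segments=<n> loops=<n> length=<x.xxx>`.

cell (1,0): code 0100 → (1.882,1.000)–(2.000,0.822)
cell (1,1): code 1100 → (1.888,2.000)–(1.882,1.000)
cell (1,2): code 1000 → (2.000,2.165)–(1.888,2.000)
cell (2,0): code 0110 → (2.000,0.822)–(3.000,0.012)
cell (2,2): code 1001 → (3.000,2.992)–(2.000,2.165)
cell (3,0): code 0110 → (3.000,0.012)–(4.000,0.136)
cell (3,2): code 1001 → (4.000,2.884)–(3.000,2.992)
cell (4,0): code 0010 → (4.000,0.136)–(4.782,1.000)
cell (4,1): code 0011 → (4.782,1.000)–(4.795,2.000)
cell (4,2): code 0001 → (4.795,2.000)–(4.000,2.884)
total: 10 segments, chained into 1 closed loop(s), length Σ = 9.364749

segments=10 loops=1 length=9.365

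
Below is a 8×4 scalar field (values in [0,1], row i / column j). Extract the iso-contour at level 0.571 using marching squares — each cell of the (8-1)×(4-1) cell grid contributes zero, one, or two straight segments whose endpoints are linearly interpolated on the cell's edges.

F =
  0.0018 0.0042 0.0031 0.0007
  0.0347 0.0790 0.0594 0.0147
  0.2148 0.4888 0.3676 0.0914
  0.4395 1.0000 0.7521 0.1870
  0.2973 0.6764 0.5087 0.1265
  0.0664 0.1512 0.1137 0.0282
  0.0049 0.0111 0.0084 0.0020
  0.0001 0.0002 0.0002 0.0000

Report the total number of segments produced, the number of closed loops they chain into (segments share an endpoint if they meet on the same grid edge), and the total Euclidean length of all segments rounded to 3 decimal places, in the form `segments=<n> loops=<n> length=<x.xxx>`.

cell (2,0): code 0100 → (2.161,1.000)–(3.000,0.235)
cell (2,1): code 1100 → (2.529,2.000)–(2.161,1.000)
cell (2,2): code 1000 → (3.000,2.320)–(2.529,2.000)
cell (3,0): code 0110 → (3.000,0.235)–(4.000,0.722)
cell (3,1): code 1011 → (4.000,1.629)–(3.744,2.000)
cell (3,2): code 0001 → (3.744,2.000)–(3.000,2.320)
cell (4,0): code 0010 → (4.000,0.722)–(4.201,1.000)
cell (4,1): code 0001 → (4.201,1.000)–(4.000,1.629)
total: 8 segments, chained into 1 closed loop(s), length Σ = 6.147495

segments=8 loops=1 length=6.147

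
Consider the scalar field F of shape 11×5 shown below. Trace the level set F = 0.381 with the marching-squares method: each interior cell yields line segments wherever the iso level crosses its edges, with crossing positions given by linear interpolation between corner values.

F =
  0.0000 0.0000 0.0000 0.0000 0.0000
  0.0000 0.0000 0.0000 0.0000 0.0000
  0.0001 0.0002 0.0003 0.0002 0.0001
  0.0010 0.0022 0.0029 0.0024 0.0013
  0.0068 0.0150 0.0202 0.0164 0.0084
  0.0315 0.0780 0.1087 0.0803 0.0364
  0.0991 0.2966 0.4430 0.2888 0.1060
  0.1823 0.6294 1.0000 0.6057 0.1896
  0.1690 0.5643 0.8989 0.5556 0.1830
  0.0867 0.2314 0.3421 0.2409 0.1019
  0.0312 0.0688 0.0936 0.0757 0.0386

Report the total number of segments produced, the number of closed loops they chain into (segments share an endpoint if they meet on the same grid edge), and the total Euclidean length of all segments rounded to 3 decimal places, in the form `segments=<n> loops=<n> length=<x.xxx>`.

cell (5,1): code 0100 → (5.815,2.000)–(6.000,1.577)
cell (5,2): code 1000 → (6.000,2.402)–(5.815,2.000)
cell (6,0): code 0100 → (6.254,1.000)–(7.000,0.444)
cell (6,1): code 1110 → (6.000,1.577)–(6.254,1.000)
cell (6,2): code 1101 → (6.291,3.000)–(6.000,2.402)
cell (6,3): code 1000 → (7.000,3.540)–(6.291,3.000)
cell (7,0): code 0110 → (7.000,0.444)–(8.000,0.536)
cell (7,3): code 1001 → (8.000,3.469)–(7.000,3.540)
cell (8,0): code 0010 → (8.000,0.536)–(8.551,1.000)
cell (8,1): code 0011 → (8.551,1.000)–(8.930,2.000)
cell (8,2): code 0011 → (8.930,2.000)–(8.555,3.000)
cell (8,3): code 0001 → (8.555,3.000)–(8.000,3.469)
total: 12 segments, chained into 1 closed loop(s), length Σ = 9.612185

segments=12 loops=1 length=9.612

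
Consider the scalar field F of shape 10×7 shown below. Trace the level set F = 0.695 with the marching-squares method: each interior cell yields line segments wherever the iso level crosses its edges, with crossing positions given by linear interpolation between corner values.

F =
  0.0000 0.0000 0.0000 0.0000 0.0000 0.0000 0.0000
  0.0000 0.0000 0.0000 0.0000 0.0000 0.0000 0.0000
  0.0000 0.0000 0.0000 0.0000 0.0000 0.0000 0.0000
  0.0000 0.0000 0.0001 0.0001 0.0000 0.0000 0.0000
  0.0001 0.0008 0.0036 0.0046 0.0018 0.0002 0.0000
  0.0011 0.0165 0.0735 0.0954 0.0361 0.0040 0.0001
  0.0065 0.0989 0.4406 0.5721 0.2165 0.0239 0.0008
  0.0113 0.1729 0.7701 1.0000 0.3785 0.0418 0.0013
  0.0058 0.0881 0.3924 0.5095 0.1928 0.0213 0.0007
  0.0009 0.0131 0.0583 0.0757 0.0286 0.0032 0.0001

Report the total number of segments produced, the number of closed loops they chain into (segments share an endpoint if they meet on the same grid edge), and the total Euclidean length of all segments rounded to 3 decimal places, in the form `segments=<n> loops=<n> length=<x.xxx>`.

segments=6 loops=1 length=4.350

cell (6,1): code 0100 → (6.772,2.000)–(7.000,1.874)
cell (6,2): code 1100 → (6.287,3.000)–(6.772,2.000)
cell (6,3): code 1000 → (7.000,3.491)–(6.287,3.000)
cell (7,1): code 0010 → (7.000,1.874)–(7.199,2.000)
cell (7,2): code 0011 → (7.199,2.000)–(7.622,3.000)
cell (7,3): code 0001 → (7.622,3.000)–(7.000,3.491)
total: 6 segments, chained into 1 closed loop(s), length Σ = 4.350227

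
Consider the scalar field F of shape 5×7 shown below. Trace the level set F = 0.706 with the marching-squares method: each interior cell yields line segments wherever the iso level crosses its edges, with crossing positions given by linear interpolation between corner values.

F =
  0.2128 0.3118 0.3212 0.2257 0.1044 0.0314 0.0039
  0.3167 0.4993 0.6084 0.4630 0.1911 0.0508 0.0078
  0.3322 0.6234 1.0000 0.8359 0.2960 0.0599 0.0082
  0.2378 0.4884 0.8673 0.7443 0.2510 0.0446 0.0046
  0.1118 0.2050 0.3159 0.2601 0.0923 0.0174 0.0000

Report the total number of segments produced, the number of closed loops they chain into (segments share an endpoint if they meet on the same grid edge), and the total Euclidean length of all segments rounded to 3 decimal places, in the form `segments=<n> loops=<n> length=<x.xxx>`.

segments=8 loops=1 length=6.309

cell (1,1): code 0100 → (1.249,2.000)–(2.000,1.219)
cell (1,2): code 1100 → (1.652,3.000)–(1.249,2.000)
cell (1,3): code 1000 → (2.000,3.241)–(1.652,3.000)
cell (2,1): code 0110 → (2.000,1.219)–(3.000,1.574)
cell (2,3): code 1001 → (3.000,3.078)–(2.000,3.241)
cell (3,1): code 0010 → (3.000,1.574)–(3.293,2.000)
cell (3,2): code 0011 → (3.293,2.000)–(3.079,3.000)
cell (3,3): code 0001 → (3.079,3.000)–(3.000,3.078)
total: 8 segments, chained into 1 closed loop(s), length Σ = 6.308596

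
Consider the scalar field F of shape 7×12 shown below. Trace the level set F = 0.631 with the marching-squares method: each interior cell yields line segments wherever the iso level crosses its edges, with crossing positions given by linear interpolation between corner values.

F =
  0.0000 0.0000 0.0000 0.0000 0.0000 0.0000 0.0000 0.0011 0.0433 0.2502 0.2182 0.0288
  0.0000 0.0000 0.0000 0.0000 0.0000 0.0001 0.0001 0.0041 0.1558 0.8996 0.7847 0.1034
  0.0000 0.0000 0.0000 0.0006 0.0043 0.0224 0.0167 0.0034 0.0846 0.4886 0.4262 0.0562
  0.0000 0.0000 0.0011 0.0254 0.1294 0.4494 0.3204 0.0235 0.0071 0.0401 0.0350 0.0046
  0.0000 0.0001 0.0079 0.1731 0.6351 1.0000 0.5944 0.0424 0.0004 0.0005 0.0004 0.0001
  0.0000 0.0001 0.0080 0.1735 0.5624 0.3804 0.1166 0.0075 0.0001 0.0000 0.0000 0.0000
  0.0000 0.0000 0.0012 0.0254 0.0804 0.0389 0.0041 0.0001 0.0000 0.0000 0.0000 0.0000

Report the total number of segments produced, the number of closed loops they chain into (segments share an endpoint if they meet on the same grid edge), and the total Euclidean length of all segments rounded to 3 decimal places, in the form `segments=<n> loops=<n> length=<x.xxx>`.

segments=12 loops=2 length=8.790

cell (0,8): code 0100 → (0.586,9.000)–(1.000,8.639)
cell (0,9): code 1100 → (0.729,10.000)–(0.586,9.000)
cell (0,10): code 1000 → (1.000,10.226)–(0.729,10.000)
cell (1,8): code 0010 → (1.000,8.639)–(1.654,9.000)
cell (1,9): code 0011 → (1.654,9.000)–(1.429,10.000)
cell (1,10): code 0001 → (1.429,10.000)–(1.000,10.226)
cell (3,3): code 0100 → (3.992,4.000)–(4.000,3.991)
cell (3,4): code 1100 → (3.330,5.000)–(3.992,4.000)
cell (3,5): code 1000 → (4.000,5.910)–(3.330,5.000)
cell (4,3): code 0010 → (4.000,3.991)–(4.056,4.000)
cell (4,4): code 0011 → (4.056,4.000)–(4.596,5.000)
cell (4,5): code 0001 → (4.596,5.000)–(4.000,5.910)
total: 12 segments, chained into 2 closed loop(s), length Σ = 8.789898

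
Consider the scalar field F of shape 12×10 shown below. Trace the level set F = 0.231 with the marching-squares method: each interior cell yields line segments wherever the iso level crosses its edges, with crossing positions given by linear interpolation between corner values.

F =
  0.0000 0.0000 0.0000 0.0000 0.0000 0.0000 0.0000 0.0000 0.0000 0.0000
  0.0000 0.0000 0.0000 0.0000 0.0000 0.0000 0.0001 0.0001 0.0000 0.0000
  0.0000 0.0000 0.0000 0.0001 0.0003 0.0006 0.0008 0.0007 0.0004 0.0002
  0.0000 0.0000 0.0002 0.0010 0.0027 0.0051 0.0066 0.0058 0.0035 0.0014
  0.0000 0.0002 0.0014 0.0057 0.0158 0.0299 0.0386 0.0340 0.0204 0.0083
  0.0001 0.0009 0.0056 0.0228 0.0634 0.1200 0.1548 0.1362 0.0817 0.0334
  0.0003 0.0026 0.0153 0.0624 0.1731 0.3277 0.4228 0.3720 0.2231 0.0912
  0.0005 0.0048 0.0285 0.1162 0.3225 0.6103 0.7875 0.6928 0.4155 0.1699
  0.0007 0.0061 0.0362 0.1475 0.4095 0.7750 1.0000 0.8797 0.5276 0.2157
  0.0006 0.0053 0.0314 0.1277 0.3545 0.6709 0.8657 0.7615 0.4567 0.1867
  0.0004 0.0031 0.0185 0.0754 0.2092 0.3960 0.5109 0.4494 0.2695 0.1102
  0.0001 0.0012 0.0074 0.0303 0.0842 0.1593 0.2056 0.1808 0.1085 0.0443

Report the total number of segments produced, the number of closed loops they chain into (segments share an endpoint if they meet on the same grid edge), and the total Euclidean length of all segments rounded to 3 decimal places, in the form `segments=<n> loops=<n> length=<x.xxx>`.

segments=20 loops=1 length=17.591

cell (5,4): code 0100 → (5.534,5.000)–(6.000,4.375)
cell (5,5): code 1100 → (5.284,6.000)–(5.534,5.000)
cell (5,6): code 1100 → (5.402,7.000)–(5.284,6.000)
cell (5,7): code 1000 → (6.000,7.947)–(5.402,7.000)
cell (6,3): code 0100 → (6.388,4.000)–(7.000,3.556)
cell (6,4): code 1110 → (6.000,4.375)–(6.388,4.000)
cell (6,7): code 1101 → (6.041,8.000)–(6.000,7.947)
cell (6,8): code 1000 → (7.000,8.751)–(6.041,8.000)
cell (7,3): code 0110 → (7.000,3.556)–(8.000,3.319)
cell (7,8): code 1001 → (8.000,8.951)–(7.000,8.751)
cell (8,3): code 0110 → (8.000,3.319)–(9.000,3.455)
cell (8,8): code 1001 → (9.000,8.836)–(8.000,8.951)
cell (9,3): code 0010 → (9.000,3.455)–(9.850,4.000)
cell (9,4): code 0111 → (9.850,4.000)–(10.000,4.117)
cell (9,8): code 1001 → (10.000,8.242)–(9.000,8.836)
cell (10,4): code 0010 → (10.000,4.117)–(10.697,5.000)
cell (10,5): code 0011 → (10.697,5.000)–(10.917,6.000)
cell (10,6): code 0011 → (10.917,6.000)–(10.813,7.000)
cell (10,7): code 0011 → (10.813,7.000)–(10.239,8.000)
cell (10,8): code 0001 → (10.239,8.000)–(10.000,8.242)
total: 20 segments, chained into 1 closed loop(s), length Σ = 17.591482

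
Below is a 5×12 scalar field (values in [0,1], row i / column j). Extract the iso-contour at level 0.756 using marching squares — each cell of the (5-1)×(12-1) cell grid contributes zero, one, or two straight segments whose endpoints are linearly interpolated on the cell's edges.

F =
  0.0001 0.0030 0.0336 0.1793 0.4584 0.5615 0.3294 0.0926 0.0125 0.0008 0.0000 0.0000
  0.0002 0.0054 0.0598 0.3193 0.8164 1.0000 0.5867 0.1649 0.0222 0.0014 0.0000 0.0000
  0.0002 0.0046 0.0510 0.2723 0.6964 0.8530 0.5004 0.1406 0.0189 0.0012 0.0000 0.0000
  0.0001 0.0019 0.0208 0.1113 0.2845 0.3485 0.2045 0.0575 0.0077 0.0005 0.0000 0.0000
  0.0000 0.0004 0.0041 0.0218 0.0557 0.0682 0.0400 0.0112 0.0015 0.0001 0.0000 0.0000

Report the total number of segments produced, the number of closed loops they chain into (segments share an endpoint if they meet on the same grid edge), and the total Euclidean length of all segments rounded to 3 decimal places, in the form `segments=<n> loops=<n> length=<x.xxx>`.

segments=8 loops=1 length=5.268

cell (0,3): code 0100 → (0.831,4.000)–(1.000,3.878)
cell (0,4): code 1100 → (0.444,5.000)–(0.831,4.000)
cell (0,5): code 1000 → (1.000,5.590)–(0.444,5.000)
cell (1,3): code 0010 → (1.000,3.878)–(1.503,4.000)
cell (1,4): code 0111 → (1.503,4.000)–(2.000,4.381)
cell (1,5): code 1001 → (2.000,5.275)–(1.000,5.590)
cell (2,4): code 0010 → (2.000,4.381)–(2.192,5.000)
cell (2,5): code 0001 → (2.192,5.000)–(2.000,5.275)
total: 8 segments, chained into 1 closed loop(s), length Σ = 5.267951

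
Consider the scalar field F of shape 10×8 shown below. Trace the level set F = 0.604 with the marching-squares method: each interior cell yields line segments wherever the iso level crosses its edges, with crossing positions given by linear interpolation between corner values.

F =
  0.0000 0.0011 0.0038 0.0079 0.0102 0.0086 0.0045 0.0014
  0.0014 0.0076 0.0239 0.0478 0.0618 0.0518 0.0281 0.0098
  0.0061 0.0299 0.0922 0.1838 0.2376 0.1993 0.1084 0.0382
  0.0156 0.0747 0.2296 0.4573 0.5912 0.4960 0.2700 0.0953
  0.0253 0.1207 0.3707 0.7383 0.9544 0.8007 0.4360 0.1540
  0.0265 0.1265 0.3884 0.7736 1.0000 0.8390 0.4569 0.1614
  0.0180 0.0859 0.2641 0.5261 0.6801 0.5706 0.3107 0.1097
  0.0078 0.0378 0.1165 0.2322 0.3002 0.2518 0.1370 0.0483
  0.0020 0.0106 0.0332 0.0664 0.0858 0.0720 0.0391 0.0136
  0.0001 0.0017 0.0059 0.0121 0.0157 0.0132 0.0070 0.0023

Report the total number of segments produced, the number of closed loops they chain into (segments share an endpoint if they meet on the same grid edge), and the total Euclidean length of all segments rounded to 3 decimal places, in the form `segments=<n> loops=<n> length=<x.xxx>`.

segments=12 loops=1 length=9.677

cell (3,2): code 0100 → (3.522,3.000)–(4.000,2.635)
cell (3,3): code 1100 → (3.035,4.000)–(3.522,3.000)
cell (3,4): code 1100 → (3.354,5.000)–(3.035,4.000)
cell (3,5): code 1000 → (4.000,5.539)–(3.354,5.000)
cell (4,2): code 0110 → (4.000,2.635)–(5.000,2.560)
cell (4,5): code 1001 → (5.000,5.615)–(4.000,5.539)
cell (5,2): code 0010 → (5.000,2.560)–(5.685,3.000)
cell (5,3): code 0111 → (5.685,3.000)–(6.000,3.506)
cell (5,4): code 1011 → (6.000,4.695)–(5.876,5.000)
cell (5,5): code 0001 → (5.876,5.000)–(5.000,5.615)
cell (6,3): code 0010 → (6.000,3.506)–(6.200,4.000)
cell (6,4): code 0001 → (6.200,4.000)–(6.000,4.695)
total: 12 segments, chained into 1 closed loop(s), length Σ = 9.676542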